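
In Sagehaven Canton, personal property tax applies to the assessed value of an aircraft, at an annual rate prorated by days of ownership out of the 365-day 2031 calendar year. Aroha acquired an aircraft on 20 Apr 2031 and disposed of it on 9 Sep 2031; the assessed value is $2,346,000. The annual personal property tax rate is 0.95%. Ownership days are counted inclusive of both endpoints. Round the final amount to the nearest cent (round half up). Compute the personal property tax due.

$8,731.62

Days held (20 Apr – 9 Sep 2031): 143 out of 365
Tax = $2,346,000 × 0.95% × 143/365 = $8,731.6192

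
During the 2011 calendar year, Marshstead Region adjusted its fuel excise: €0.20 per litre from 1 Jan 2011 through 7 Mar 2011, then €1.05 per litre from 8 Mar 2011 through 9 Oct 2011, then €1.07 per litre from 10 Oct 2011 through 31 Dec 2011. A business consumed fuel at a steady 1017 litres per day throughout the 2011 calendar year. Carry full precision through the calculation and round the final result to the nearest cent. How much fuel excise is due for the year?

€334399.77

1 Jan – 7 Mar 2011: 66 days × 1017 litres/day = 67,122 litres at €0.20/litre → €13424.40
8 Mar – 9 Oct 2011: 216 days × 1017 litres/day = 219,672 litres at €1.05/litre → €230655.60
10 Oct – 31 Dec 2011: 83 days × 1017 litres/day = 84,411 litres at €1.07/litre → €90319.77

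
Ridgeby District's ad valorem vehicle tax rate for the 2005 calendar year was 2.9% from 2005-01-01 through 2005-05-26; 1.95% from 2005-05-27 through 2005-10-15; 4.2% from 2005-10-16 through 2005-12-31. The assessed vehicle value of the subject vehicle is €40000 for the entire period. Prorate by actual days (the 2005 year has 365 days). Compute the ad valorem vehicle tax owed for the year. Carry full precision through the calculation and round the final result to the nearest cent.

€1121.86

2005-01-01 to 2005-05-26: 146 days at 2.9% → €40000 × 2.9% × 146/365 = €464.0000
2005-05-27 to 2005-10-15: 142 days at 1.95% → €40000 × 1.95% × 142/365 = €303.4521
2005-10-16 to 2005-12-31: 77 days at 4.2% → €40000 × 4.2% × 77/365 = €354.4110
Total = €1121.8630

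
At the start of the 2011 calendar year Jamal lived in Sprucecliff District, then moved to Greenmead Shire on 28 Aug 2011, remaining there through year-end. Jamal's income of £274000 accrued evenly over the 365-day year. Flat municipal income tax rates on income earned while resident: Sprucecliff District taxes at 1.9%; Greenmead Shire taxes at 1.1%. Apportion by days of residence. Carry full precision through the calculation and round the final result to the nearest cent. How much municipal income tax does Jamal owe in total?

Sprucecliff District, 1 Jan – 27 Aug 2011: 239 days → £274000 × 1.9% × 239/365 = £3408.8603
Greenmead Shire, 28 Aug – 31 Dec 2011: 126 days → £274000 × 1.1% × 126/365 = £1040.4493
Total = £4449.3096

£4449.31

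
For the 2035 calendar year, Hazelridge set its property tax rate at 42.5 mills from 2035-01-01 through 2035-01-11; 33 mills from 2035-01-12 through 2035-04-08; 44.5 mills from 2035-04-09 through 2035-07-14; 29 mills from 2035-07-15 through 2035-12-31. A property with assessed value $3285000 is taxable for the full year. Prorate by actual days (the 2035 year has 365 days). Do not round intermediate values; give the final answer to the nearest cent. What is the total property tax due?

$113265.00

2035-01-01 to 2035-01-11: 11 days at 42.5 mills → $3285000 × 4.25% × 11/365 = $4207.5000
2035-01-12 to 2035-04-08: 87 days at 33 mills → $3285000 × 3.3% × 87/365 = $25839.0000
2035-04-09 to 2035-07-14: 97 days at 44.5 mills → $3285000 × 4.45% × 97/365 = $38848.5000
2035-07-15 to 2035-12-31: 170 days at 29 mills → $3285000 × 2.9% × 170/365 = $44370.0000
Total = $113265.0000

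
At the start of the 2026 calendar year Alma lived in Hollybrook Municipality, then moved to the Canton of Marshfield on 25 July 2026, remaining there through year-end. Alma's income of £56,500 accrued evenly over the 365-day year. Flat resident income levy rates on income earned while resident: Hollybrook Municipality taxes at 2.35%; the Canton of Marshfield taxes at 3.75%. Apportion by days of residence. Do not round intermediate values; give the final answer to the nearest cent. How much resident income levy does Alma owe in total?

£1,674.49

Hollybrook Municipality, 1 January – 24 July 2026: 205 days → £56,500 × 2.35% × 205/365 = £745.7226
The Canton of Marshfield, 25 July – 31 December 2026: 160 days → £56,500 × 3.75% × 160/365 = £928.7671
Total = £1,674.4897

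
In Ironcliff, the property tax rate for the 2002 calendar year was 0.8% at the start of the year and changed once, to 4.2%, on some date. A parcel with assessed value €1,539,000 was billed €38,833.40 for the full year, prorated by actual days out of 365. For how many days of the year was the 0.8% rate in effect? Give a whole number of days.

180 days

Let d = days at the first rate; then 365 − d days at the second rate.
€1,539,000 × [0.8%·d + 4.2%·(365−d)] / 365 = €38,833.40
Solving gives d = 180, so the new rate took effect on June 30, 2002.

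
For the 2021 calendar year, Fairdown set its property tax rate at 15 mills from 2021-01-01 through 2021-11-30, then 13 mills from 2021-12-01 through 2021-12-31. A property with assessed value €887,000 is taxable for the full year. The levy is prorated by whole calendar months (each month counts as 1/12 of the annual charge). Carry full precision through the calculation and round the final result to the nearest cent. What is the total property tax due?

€13,157.17

2021-01-01 to 2021-11-30: 11 months at 15 mills → €887,000 × 1.5% × 11/12 = €12,196.2500
2021-12-01 to 2021-12-31: 1 month at 13 mills → €887,000 × 1.3% × 1/12 = €960.9167
Total = €13,157.1667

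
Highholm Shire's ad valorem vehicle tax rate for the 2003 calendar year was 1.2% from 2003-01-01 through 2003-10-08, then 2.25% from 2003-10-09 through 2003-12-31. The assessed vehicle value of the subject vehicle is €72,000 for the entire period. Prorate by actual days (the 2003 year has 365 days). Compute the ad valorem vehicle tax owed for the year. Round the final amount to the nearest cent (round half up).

2003-01-01 to 2003-10-08: 281 days at 1.2% → €72,000 × 1.2% × 281/365 = €665.1616
2003-10-09 to 2003-12-31: 84 days at 2.25% → €72,000 × 2.25% × 84/365 = €372.8219
Total = €1,037.9836

€1,037.98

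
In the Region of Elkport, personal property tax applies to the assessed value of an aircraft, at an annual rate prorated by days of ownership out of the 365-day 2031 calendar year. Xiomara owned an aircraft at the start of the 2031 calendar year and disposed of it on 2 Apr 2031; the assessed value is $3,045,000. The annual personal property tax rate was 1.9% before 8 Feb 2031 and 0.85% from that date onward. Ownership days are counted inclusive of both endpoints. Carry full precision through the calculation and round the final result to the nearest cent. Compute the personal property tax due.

$9,852.45

1 Jan – 7 Feb 2031: 38 days at 1.9% → $3,045,000 × 1.9% × 38/365 = $6,023.2603
8 Feb – 2 Apr 2031: 54 days at 0.85% → $3,045,000 × 0.85% × 54/365 = $3,829.1918
Total = $9,852.4521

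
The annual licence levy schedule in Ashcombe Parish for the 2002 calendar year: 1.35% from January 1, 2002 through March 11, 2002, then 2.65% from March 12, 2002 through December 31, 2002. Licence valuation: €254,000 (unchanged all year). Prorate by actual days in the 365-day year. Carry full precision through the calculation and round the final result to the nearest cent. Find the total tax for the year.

January 1 – March 11, 2002: 70 days at 1.35% → €254,000 × 1.35% × 70/365 = €657.6164
March 12 – December 31, 2002: 295 days at 2.65% → €254,000 × 2.65% × 295/365 = €5,440.1233
Total = €6,097.7397

€6,097.74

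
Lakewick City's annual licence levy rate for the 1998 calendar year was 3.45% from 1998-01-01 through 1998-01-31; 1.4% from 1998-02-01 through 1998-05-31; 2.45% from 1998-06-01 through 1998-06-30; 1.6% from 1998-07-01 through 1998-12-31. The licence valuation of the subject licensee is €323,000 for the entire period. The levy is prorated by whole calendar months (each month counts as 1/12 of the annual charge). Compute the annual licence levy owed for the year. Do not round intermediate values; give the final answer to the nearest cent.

1998-01-01 to 1998-01-31: 1 month at 3.45% → €323,000 × 3.45% × 1/12 = €928.6250
1998-02-01 to 1998-05-31: 4 months at 1.4% → €323,000 × 1.4% × 4/12 = €1,507.3333
1998-06-01 to 1998-06-30: 1 month at 2.45% → €323,000 × 2.45% × 1/12 = €659.4583
1998-07-01 to 1998-12-31: 6 months at 1.6% → €323,000 × 1.6% × 6/12 = €2,584.0000
Total = €5,679.4167

€5,679.42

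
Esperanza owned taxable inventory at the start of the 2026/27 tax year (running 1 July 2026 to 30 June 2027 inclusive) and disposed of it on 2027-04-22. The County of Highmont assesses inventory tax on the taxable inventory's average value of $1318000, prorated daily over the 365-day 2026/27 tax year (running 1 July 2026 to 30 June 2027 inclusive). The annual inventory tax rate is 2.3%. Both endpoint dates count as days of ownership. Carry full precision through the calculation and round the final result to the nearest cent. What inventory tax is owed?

Days held (2026-07-01 to 2027-04-22): 296 out of 365
Tax = $1318000 × 2.3% × 296/365 = $24583.4082

$24583.41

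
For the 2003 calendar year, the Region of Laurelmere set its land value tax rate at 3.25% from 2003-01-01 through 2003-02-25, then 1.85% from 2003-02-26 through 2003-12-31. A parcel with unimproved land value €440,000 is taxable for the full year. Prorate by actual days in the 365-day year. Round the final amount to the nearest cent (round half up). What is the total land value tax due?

2003-01-01 to 2003-02-25: 56 days at 3.25% → €440,000 × 3.25% × 56/365 = €2,193.9726
2003-02-26 to 2003-12-31: 309 days at 1.85% → €440,000 × 1.85% × 309/365 = €6,891.1233
Total = €9,085.0959

€9,085.10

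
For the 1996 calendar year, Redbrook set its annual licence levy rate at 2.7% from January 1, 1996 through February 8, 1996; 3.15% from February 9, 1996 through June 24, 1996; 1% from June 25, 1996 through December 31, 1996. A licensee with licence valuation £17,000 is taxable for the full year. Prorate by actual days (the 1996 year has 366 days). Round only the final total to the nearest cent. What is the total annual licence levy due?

January 1 – February 8, 1996: 39 days at 2.7% → £17,000 × 2.7% × 39/366 = £48.9098
February 9 – June 24, 1996: 137 days at 3.15% → £17,000 × 3.15% × 137/366 = £200.4467
June 25 – December 31, 1996: 190 days at 1% → £17,000 × 1% × 190/366 = £88.2514
Total = £337.6079

£337.61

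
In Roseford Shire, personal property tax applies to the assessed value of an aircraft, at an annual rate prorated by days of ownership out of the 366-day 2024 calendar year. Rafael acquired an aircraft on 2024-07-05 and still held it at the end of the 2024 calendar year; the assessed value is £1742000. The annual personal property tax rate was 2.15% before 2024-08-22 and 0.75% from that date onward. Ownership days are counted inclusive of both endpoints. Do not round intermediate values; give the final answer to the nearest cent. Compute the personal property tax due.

2024-07-05 to 2024-08-21: 48 days at 2.15% → £1742000 × 2.15% × 48/366 = £4911.8689
2024-08-22 to 2024-12-31: 132 days at 0.75% → £1742000 × 0.75% × 132/366 = £4711.9672
Total = £9623.8361

£9623.84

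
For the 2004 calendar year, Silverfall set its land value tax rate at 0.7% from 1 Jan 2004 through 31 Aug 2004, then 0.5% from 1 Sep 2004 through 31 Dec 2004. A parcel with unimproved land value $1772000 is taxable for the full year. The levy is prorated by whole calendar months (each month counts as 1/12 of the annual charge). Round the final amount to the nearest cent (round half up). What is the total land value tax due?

1 Jan – 31 Aug 2004: 8 months at 0.7% → $1772000 × 0.7% × 8/12 = $8269.3333
1 Sep – 31 Dec 2004: 4 months at 0.5% → $1772000 × 0.5% × 4/12 = $2953.3333
Total = $11222.6667

$11222.67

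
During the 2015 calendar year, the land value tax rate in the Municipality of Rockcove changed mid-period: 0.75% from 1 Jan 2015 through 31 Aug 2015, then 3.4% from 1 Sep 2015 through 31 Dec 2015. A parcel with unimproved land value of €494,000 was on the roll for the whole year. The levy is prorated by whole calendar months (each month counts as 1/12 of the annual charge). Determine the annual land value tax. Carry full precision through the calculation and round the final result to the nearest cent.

1 Jan – 31 Aug 2015: 8 months at 0.75% → €494,000 × 0.75% × 8/12 = €2,470.0000
1 Sep – 31 Dec 2015: 4 months at 3.4% → €494,000 × 3.4% × 4/12 = €5,598.6667
Total = €8,068.6667

€8,068.67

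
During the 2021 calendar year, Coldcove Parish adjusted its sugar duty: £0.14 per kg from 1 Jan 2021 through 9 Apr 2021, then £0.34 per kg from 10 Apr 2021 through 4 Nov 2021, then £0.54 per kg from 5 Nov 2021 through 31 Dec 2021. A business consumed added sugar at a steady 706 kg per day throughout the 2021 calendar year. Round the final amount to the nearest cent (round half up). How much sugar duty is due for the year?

£81,684.20

1 Jan – 9 Apr 2021: 99 days × 706 kg/day = 69,894 kg at £0.14/kg → £9,785.16
10 Apr – 4 Nov 2021: 209 days × 706 kg/day = 147,554 kg at £0.34/kg → £50,168.36
5 Nov – 31 Dec 2021: 57 days × 706 kg/day = 40,242 kg at £0.54/kg → £21,730.68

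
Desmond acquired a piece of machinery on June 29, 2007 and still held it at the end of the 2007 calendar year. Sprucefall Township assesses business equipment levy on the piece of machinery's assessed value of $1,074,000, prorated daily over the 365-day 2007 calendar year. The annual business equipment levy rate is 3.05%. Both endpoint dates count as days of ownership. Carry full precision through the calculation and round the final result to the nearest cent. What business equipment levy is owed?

$16,692.61

Days held (June 29 – December 31, 2007): 186 out of 365
Tax = $1,074,000 × 3.05% × 186/365 = $16,692.6082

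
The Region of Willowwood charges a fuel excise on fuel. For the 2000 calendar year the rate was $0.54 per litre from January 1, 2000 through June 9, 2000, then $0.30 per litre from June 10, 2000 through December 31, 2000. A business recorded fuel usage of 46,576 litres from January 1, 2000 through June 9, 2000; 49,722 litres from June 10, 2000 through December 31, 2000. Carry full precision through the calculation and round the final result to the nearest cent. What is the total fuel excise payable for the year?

$40,067.64

January 1 – June 9, 2000: 46,576 litres at $0.54/litre → $25,151.04
June 10 – December 31, 2000: 49,722 litres at $0.30/litre → $14,916.60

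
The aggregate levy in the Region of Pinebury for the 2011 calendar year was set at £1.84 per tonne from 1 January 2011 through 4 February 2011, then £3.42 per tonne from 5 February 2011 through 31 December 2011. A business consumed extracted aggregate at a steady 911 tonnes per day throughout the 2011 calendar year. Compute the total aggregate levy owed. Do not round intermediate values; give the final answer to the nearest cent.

£1086823.00

1 January – 4 February 2011: 35 days × 911 tonnes/day = 31,885 tonnes at £1.84/tonne → £58668.40
5 February – 31 December 2011: 330 days × 911 tonnes/day = 300,630 tonnes at £3.42/tonne → £1028154.60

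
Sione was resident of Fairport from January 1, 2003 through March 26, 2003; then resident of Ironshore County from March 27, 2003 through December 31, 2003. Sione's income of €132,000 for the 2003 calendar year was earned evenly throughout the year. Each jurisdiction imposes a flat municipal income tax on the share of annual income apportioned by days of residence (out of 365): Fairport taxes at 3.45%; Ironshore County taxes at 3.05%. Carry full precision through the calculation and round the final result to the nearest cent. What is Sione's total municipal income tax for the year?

Fairport, January 1 – March 26, 2003: 85 days → €132,000 × 3.45% × 85/365 = €1,060.5205
Ironshore County, March 27 – December 31, 2003: 280 days → €132,000 × 3.05% × 280/365 = €3,088.4384
Total = €4,148.9589

€4,148.96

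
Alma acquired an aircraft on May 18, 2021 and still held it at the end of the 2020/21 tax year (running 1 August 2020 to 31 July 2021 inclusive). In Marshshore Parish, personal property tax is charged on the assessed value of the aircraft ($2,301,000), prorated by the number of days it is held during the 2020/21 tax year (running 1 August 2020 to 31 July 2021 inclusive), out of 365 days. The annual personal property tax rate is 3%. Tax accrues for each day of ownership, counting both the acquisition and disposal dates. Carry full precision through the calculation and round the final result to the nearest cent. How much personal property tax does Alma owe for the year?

$14,184.25

Days held (May 18 – July 31, 2021): 75 out of 365
Tax = $2,301,000 × 3% × 75/365 = $14,184.2466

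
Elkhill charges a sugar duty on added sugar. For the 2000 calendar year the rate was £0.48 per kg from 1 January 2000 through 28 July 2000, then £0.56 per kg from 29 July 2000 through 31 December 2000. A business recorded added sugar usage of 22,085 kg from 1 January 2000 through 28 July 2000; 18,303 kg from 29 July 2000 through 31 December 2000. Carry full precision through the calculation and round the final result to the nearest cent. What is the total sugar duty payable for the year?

1 January – 28 July 2000: 22,085 kg at £0.48/kg → £10,600.80
29 July – 31 December 2000: 18,303 kg at £0.56/kg → £10,249.68

£20,850.48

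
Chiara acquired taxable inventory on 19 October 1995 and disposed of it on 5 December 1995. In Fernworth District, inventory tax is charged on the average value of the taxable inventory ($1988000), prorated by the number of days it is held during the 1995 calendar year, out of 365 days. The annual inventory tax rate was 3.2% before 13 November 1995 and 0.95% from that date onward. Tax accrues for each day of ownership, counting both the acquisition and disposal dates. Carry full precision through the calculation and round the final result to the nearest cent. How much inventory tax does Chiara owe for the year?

19 October – 12 November 1995: 25 days at 3.2% → $1988000 × 3.2% × 25/365 = $4357.2603
13 November – 5 December 1995: 23 days at 0.95% → $1988000 × 0.95% × 23/365 = $1190.0767
Total = $5547.3370

$5547.34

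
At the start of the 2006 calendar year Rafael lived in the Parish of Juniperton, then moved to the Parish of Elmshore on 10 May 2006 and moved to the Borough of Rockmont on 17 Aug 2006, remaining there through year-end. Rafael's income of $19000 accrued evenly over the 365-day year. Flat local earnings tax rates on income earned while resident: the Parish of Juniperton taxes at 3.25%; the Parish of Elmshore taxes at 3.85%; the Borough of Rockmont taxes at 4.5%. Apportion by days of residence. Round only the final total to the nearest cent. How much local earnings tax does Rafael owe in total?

The Parish of Juniperton, 1 Jan – 9 May 2006: 129 days → $19000 × 3.25% × 129/365 = $218.2397
The Parish of Elmshore, 10 May – 16 Aug 2006: 99 days → $19000 × 3.85% × 99/365 = $198.4068
The Borough of Rockmont, 17 Aug – 31 Dec 2006: 137 days → $19000 × 4.5% × 137/365 = $320.9178
Total = $737.5644

$737.56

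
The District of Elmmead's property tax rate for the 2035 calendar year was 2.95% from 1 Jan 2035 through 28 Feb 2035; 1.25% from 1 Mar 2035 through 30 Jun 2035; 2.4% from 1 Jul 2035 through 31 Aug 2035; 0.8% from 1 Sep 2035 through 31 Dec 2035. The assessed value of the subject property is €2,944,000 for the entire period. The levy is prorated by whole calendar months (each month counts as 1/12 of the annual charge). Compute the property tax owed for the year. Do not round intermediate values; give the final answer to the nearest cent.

1 Jan – 28 Feb 2035: 2 months at 2.95% → €2,944,000 × 2.95% × 2/12 = €14,474.6667
1 Mar – 30 Jun 2035: 4 months at 1.25% → €2,944,000 × 1.25% × 4/12 = €12,266.6667
1 Jul – 31 Aug 2035: 2 months at 2.4% → €2,944,000 × 2.4% × 2/12 = €11,776.0000
1 Sep – 31 Dec 2035: 4 months at 0.8% → €2,944,000 × 0.8% × 4/12 = €7,850.6667
Total = €46,368.0000

€46,368.00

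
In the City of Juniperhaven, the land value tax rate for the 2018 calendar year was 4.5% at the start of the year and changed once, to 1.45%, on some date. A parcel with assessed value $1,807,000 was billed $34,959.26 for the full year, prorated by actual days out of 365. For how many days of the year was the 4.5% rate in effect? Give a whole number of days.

Let d = days at the first rate; then 365 − d days at the second rate.
$1,807,000 × [4.5%·d + 1.45%·(365−d)] / 365 = $34,959.26
Solving gives d = 58, so the new rate took effect on 28 February 2018.

58 days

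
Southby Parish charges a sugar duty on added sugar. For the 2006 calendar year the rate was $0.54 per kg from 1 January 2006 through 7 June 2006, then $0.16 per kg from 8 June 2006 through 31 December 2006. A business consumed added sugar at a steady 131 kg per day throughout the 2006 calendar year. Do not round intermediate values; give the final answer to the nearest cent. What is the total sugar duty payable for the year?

$15,515.64

1 January – 7 June 2006: 158 days × 131 kg/day = 20,698 kg at $0.54/kg → $11,176.92
8 June – 31 December 2006: 207 days × 131 kg/day = 27,117 kg at $0.16/kg → $4,338.72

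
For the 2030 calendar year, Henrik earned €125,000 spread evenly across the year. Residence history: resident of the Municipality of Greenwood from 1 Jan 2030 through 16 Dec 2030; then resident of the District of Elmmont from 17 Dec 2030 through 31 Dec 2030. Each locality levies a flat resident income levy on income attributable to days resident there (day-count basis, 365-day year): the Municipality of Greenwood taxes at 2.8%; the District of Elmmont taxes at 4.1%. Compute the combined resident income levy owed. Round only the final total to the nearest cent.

The Municipality of Greenwood, 1 Jan – 16 Dec 2030: 350 days → €125,000 × 2.8% × 350/365 = €3,356.1644
The District of Elmmont, 17 Dec – 31 Dec 2030: 15 days → €125,000 × 4.1% × 15/365 = €210.6164
Total = €3,566.7808

€3,566.78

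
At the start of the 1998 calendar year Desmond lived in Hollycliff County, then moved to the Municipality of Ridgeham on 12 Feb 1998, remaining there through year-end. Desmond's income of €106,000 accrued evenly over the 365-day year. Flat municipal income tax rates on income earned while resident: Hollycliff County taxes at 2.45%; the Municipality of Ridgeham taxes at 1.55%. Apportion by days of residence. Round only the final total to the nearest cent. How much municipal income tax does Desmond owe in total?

Hollycliff County, 1 Jan – 11 Feb 1998: 42 days → €106,000 × 2.45% × 42/365 = €298.8329
The Municipality of Ridgeham, 12 Feb – 31 Dec 1998: 323 days → €106,000 × 1.55% × 323/365 = €1,453.9425
Total = €1,752.7753

€1,752.78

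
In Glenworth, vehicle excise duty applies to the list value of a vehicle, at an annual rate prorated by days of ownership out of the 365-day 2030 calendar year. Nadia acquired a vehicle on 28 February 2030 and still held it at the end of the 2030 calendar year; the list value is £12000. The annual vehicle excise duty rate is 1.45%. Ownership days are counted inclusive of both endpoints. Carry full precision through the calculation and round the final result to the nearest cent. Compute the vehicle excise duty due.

Days held (28 February – 31 December 2030): 307 out of 365
Tax = £12000 × 1.45% × 307/365 = £146.3507

£146.35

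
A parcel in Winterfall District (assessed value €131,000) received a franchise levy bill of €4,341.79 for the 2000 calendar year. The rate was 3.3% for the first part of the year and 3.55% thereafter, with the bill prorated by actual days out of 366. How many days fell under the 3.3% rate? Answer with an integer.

345 days

Let d = days at the first rate; then 366 − d days at the second rate.
€131,000 × [3.3%·d + 3.55%·(366−d)] / 366 = €4,341.79
Solving gives d = 345, so the new rate took effect on December 11, 2000.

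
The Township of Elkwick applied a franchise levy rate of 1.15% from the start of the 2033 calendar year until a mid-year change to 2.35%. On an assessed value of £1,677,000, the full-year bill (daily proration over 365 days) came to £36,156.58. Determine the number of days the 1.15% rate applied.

Let d = days at the first rate; then 365 − d days at the second rate.
£1,677,000 × [1.15%·d + 2.35%·(365−d)] / 365 = £36,156.58
Solving gives d = 59, so the new rate took effect on 1 March 2033.

59 days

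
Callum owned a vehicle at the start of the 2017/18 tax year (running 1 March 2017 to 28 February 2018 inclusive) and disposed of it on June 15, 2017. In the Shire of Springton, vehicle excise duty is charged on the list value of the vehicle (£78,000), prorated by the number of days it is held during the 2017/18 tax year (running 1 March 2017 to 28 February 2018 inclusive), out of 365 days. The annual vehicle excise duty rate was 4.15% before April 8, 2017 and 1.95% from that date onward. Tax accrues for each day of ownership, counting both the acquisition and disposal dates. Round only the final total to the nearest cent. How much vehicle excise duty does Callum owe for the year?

March 1 – April 7, 2017: 38 days at 4.15% → £78,000 × 4.15% × 38/365 = £337.0027
April 8 – June 15, 2017: 69 days at 1.95% → £78,000 × 1.95% × 69/365 = £287.5315
Total = £624.5342

£624.53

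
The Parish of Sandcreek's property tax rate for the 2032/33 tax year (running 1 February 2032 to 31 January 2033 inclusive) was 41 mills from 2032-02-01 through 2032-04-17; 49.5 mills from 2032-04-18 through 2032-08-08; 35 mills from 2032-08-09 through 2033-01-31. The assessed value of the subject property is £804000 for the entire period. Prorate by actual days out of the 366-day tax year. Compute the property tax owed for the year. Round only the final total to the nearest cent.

2032-02-01 to 2032-04-17: 77 days at 41 mills → £804000 × 4.1% × 77/366 = £6935.0492
2032-04-18 to 2032-08-08: 113 days at 49.5 mills → £804000 × 4.95% × 113/366 = £12287.3607
2032-08-09 to 2033-01-31: 176 days at 35 mills → £804000 × 3.5% × 176/366 = £13531.8033
Total = £32754.2131

£32754.21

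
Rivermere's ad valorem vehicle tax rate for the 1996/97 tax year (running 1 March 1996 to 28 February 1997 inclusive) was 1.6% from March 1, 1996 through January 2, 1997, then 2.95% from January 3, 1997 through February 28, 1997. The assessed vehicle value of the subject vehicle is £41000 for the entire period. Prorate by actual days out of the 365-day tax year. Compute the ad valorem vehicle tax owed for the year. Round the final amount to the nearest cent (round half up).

March 1, 1996 – January 2, 1997: 308 days at 1.6% → £41000 × 1.6% × 308/365 = £553.5562
January 3 – February 28, 1997: 57 days at 2.95% → £41000 × 2.95% × 57/365 = £188.8808
Total = £742.4370

£742.44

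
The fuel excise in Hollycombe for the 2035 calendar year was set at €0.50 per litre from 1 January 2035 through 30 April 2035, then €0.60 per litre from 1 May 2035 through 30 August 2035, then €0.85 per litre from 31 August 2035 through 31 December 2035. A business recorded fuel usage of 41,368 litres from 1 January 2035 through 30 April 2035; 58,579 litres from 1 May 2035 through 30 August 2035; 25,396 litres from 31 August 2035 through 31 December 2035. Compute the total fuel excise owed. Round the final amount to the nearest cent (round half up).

€77418.00

1 January – 30 April 2035: 41,368 litres at €0.50/litre → €20684.00
1 May – 30 August 2035: 58,579 litres at €0.60/litre → €35147.40
31 August – 31 December 2035: 25,396 litres at €0.85/litre → €21586.60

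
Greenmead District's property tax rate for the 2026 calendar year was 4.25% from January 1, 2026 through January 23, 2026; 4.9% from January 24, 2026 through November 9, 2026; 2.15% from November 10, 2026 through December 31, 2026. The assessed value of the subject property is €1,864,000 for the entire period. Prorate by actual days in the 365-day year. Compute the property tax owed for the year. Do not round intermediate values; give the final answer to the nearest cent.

€83,269.73

January 1 – January 23, 2026: 23 days at 4.25% → €1,864,000 × 4.25% × 23/365 = €4,991.9452
January 24 – November 9, 2026: 290 days at 4.9% → €1,864,000 × 4.9% × 290/365 = €72,568.3288
November 10 – December 31, 2026: 52 days at 2.15% → €1,864,000 × 2.15% × 52/365 = €5,709.4575
Total = €83,269.7315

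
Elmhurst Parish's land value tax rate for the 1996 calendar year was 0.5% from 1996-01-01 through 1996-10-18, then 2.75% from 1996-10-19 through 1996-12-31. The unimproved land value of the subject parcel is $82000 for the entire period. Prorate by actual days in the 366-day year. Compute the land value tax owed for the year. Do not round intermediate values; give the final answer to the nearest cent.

$783.03

1996-01-01 to 1996-10-18: 292 days at 0.5% → $82000 × 0.5% × 292/366 = $327.1038
1996-10-19 to 1996-12-31: 74 days at 2.75% → $82000 × 2.75% × 74/366 = $455.9290
Total = $783.0328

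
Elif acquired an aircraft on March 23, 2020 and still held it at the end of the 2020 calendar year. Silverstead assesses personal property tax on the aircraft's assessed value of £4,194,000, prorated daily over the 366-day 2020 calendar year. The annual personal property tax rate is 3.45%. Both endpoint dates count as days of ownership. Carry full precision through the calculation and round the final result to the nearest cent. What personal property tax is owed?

£112,275.44

Days held (March 23 – December 31, 2020): 284 out of 366
Tax = £4,194,000 × 3.45% × 284/366 = £112,275.4426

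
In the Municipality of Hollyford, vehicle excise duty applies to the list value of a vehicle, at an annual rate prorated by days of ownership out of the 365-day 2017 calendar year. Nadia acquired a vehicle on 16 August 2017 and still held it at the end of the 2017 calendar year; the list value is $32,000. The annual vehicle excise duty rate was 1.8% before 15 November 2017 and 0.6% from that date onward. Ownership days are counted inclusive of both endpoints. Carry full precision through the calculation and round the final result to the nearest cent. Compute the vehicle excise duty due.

$168.33

16 August – 14 November 2017: 91 days at 1.8% → $32,000 × 1.8% × 91/365 = $143.6055
15 November – 31 December 2017: 47 days at 0.6% → $32,000 × 0.6% × 47/365 = $24.7233
Total = $168.3288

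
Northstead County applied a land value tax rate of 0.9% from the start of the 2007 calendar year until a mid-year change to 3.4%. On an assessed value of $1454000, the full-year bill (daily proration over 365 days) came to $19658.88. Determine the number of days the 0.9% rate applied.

299 days

Let d = days at the first rate; then 365 − d days at the second rate.
$1454000 × [0.9%·d + 3.4%·(365−d)] / 365 = $19658.88
Solving gives d = 299, so the new rate took effect on October 27, 2007.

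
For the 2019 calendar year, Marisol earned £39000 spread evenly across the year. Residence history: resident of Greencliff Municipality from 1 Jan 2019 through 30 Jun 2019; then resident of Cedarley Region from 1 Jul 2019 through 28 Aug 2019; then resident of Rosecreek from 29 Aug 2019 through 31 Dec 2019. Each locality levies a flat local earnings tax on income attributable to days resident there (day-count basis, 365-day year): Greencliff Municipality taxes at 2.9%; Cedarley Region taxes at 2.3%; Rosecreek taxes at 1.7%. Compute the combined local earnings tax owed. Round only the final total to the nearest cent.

Greencliff Municipality, 1 Jan – 30 Jun 2019: 181 days → £39000 × 2.9% × 181/365 = £560.8521
Cedarley Region, 1 Jul – 28 Aug 2019: 59 days → £39000 × 2.3% × 59/365 = £144.9945
Rosecreek, 29 Aug – 31 Dec 2019: 125 days → £39000 × 1.7% × 125/365 = £227.0548
Total = £932.9014

£932.90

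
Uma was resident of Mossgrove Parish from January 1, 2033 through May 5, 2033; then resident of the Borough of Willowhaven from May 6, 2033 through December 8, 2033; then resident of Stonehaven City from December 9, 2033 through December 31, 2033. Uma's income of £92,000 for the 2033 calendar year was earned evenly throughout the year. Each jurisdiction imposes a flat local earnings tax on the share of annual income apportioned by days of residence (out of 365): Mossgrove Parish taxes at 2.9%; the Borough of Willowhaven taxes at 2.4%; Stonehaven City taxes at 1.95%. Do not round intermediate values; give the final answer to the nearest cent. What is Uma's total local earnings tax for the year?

Mossgrove Parish, January 1 – May 5, 2033: 125 days → £92,000 × 2.9% × 125/365 = £913.6986
The Borough of Willowhaven, May 6 – December 8, 2033: 217 days → £92,000 × 2.4% × 217/365 = £1,312.7014
Stonehaven City, December 9 – December 31, 2033: 23 days → £92,000 × 1.95% × 23/365 = £113.0466
Total = £2,339.4466

£2,339.45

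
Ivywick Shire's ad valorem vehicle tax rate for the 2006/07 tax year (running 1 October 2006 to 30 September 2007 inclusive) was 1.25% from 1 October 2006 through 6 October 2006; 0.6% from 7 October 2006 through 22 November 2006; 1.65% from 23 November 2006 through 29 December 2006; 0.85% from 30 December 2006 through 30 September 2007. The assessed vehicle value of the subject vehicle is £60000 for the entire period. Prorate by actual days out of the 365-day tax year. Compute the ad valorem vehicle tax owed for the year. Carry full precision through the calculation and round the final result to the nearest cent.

£543.29

1 October – 6 October 2006: 6 days at 1.25% → £60000 × 1.25% × 6/365 = £12.3288
7 October – 22 November 2006: 47 days at 0.6% → £60000 × 0.6% × 47/365 = £46.3562
23 November – 29 December 2006: 37 days at 1.65% → £60000 × 1.65% × 37/365 = £100.3562
30 December 2006 – 30 September 2007: 275 days at 0.85% → £60000 × 0.85% × 275/365 = £384.2466
Total = £543.2877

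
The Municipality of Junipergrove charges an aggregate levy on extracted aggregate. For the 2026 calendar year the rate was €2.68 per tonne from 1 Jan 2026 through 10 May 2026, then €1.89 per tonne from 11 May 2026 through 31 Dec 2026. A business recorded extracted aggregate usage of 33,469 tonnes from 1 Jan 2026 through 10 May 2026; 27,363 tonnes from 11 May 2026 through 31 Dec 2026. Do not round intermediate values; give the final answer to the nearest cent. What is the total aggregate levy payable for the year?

1 Jan – 10 May 2026: 33,469 tonnes at €2.68/tonne → €89,696.92
11 May – 31 Dec 2026: 27,363 tonnes at €1.89/tonne → €51,716.07

€141,412.99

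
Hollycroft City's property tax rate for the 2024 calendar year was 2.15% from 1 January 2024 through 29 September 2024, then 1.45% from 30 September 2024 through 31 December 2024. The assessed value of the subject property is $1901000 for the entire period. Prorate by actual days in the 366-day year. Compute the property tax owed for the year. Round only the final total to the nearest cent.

1 January – 29 September 2024: 273 days at 2.15% → $1901000 × 2.15% × 273/366 = $30486.1189
30 September – 31 December 2024: 93 days at 1.45% → $1901000 × 1.45% × 93/366 = $7004.0943
Total = $37490.2131

$37490.21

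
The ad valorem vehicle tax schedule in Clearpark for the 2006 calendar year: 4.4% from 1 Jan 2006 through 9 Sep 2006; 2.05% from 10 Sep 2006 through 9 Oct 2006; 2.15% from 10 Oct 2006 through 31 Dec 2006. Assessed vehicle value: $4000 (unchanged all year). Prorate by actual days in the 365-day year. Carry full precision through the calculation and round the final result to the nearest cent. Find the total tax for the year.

$147.81

1 Jan – 9 Sep 2006: 252 days at 4.4% → $4000 × 4.4% × 252/365 = $121.5123
10 Sep – 9 Oct 2006: 30 days at 2.05% → $4000 × 2.05% × 30/365 = $6.7397
10 Oct – 31 Dec 2006: 83 days at 2.15% → $4000 × 2.15% × 83/365 = $19.5562
Total = $147.8082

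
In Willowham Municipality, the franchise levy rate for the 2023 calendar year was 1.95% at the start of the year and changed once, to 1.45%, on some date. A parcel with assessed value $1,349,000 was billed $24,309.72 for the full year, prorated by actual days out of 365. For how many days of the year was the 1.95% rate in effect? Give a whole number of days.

Let d = days at the first rate; then 365 − d days at the second rate.
$1,349,000 × [1.95%·d + 1.45%·(365−d)] / 365 = $24,309.72
Solving gives d = 257, so the new rate took effect on 15 Sep 2023.

257 days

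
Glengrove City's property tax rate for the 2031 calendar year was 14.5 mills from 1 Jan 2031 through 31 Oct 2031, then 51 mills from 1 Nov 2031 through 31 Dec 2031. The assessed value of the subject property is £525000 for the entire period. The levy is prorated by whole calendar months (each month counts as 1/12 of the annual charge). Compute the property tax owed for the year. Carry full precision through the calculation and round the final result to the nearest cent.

£10806.25

1 Jan – 31 Oct 2031: 10 months at 14.5 mills → £525000 × 1.45% × 10/12 = £6343.7500
1 Nov – 31 Dec 2031: 2 months at 51 mills → £525000 × 5.1% × 2/12 = £4462.5000
Total = £10806.2500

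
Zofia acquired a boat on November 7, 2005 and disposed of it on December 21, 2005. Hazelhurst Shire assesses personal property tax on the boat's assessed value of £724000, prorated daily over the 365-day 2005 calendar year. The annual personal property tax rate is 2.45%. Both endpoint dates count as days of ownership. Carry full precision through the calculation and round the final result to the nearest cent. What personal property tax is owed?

£2186.88

Days held (November 7 – December 21, 2005): 45 out of 365
Tax = £724000 × 2.45% × 45/365 = £2186.8767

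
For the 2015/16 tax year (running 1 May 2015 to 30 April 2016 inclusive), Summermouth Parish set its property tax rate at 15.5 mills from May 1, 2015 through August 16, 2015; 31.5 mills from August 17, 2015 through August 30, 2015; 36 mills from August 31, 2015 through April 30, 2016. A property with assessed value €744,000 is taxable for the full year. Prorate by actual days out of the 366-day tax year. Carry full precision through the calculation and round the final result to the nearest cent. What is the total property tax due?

€22,155.34

May 1 – August 16, 2015: 108 days at 15.5 mills → €744,000 × 1.55% × 108/366 = €3,402.8852
August 17 – August 30, 2015: 14 days at 31.5 mills → €744,000 × 3.15% × 14/366 = €896.4590
August 31, 2015 – April 30, 2016: 244 days at 36 mills → €744,000 × 3.6% × 244/366 = €17,856.0000
Total = €22,155.3443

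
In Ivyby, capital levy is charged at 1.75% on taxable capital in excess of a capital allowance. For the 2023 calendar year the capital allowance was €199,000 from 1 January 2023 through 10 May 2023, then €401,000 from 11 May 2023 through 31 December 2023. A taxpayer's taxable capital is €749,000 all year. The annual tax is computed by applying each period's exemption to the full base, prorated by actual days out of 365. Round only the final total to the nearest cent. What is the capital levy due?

€7,349.04

1 January – 10 May 2023: 130 days, exemption €199,000 → (€749,000 − €199,000) × 1.75% × 130/365 = €3,428.0822
11 May – 31 December 2023: 235 days, exemption €401,000 → (€749,000 − €401,000) × 1.75% × 235/365 = €3,920.9589
Total = €7,349.0411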